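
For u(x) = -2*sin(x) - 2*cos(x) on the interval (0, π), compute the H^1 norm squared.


||u||_{H^1(0,π)}^2 = 8*π

u'(x) = 2*sin(x) - 2*cos(x).
Expand u² and (u')² and integrate term by term on (0, π), using: for integers n ≥ 1, ∫_0^π sin²(nx) dx = ∫_0^π cos²(nx) dx = π/2; for n ≠ n', ∫_0^π sin(nx)sin(n'x) dx = ∫_0^π cos(nx)cos(n'x) dx = 0; and by product-to-sum, ∫_0^π sin(nx)cos(n'x) dx = ½∫_0^π [sin((n+n')x) + sin((n−n')x)] dx, which is 0 when n+n' is even and 2n/(n²−n'²) when n+n' is odd (it need not vanish on (0, π)).
  u² squared terms: (-2)²·∫cos(x)² dx = 4·π/2 = 2*π;  (-2)²·∫sin(x)² dx = 4·π/2 = 2*π.
  u² cross terms: 2·(-2)·(-2)·∫cos(x)·sin(x) dx = 8·(0) = 0.
  So ∫_0^π u² dx = 2*π + 2*π + 0 = 4*π.
  (u')² squared terms: (-2)²·∫cos(x)² dx = 4·π/2 = 2*π;  (2)²·∫sin(x)² dx = 4·π/2 = 2*π.
  (u')² cross terms: 2·(-2)·(2)·∫cos(x)·sin(x) dx = -8·(0) = 0.
  So ∫_0^π (u')² dx = 2*π + 2*π + 0 = 4*π.
||u||_{H^1}^2 = (4*π) + (4*π) = 8*π.


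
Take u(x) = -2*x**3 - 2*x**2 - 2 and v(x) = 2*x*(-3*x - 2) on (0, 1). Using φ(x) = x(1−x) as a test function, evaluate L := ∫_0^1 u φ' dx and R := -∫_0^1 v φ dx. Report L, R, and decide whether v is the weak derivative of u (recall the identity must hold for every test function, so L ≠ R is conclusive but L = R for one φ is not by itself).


LHS = 19/30, RHS = 19/30. Yes, v = u' weakly.

u(x) = -2*x**3 - 2*x**2 - 2, classical derivative u'(x) = -6*x**2 - 4*x.
φ(x) = x(1−x), so φ'(x) = 1 - 2*x.
Note φ(0) = φ(1) = 0, so the boundary term u·φ vanishes.
LHS = ∫_0^1 u(x) φ'(x) dx = ∫_0^1 (4*x^4 + 2*x^3 - 2*x^2 + 4*x - 2) dx. Term by term:
  ∫_0^1 4*x^4 dx = 4/5;  ∫_0^1 2*x^3 dx = 1/2;  ∫_0^1 -2*x^2 dx = -2/3;
  ∫_0^1 4*x dx = 2;  ∫_0^1 -2 dx = -2.
Sum: 4/5 + 1/2 − 2/3 + 2 − 2 = 19/30.
So LHS = 19/30.
∫_0^1 v(x) φ(x) dx = ∫_0^1 (6*x^4 - 2*x^3 - 4*x^2) dx. Term by term:
  ∫_0^1 6*x^4 dx = 6/5;  ∫_0^1 -2*x^3 dx = -1/2;  ∫_0^1 -4*x^2 dx = -4/3.
Sum: 6/5 − 1/2 − 4/3 = -19/30.
So RHS = -∫_0^1 v(x) φ(x) dx = 19/30.
LHS = RHS, so the identity holds for this test φ.
Moreover u is smooth here and v(x) = u'(x) = -6*x**2 - 4*x pointwise, so the identity holds for every test function. Hence v is the weak derivative of u.


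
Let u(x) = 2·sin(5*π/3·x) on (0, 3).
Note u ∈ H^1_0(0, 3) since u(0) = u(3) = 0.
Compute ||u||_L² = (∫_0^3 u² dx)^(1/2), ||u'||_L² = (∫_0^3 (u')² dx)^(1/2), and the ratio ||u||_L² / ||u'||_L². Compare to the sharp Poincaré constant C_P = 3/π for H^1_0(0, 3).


||u||_L² / ||u'||_L² = 3/(5*π) < C_P = 3/π.

u(x) = 2·sin(5*π/3·x), so u'(x) = 10*π*cos(5*π*x/3)/3.
Writing u(x) = A·sin(kπx/L) with A = 2 and k = 5, use ∫_0^L sin²(kπx/L) dx = L/2 and ∫_0^L cos²(kπx/L) dx = L/2.
u² = 4·sin²(5*π/3·x) and (u')² = 100*π^2/9·cos²(5*π/3·x), and each of sin², cos² integrates to L/2 = 3/2 over (0, 3).
∫_0^3 u² dx = 6, so ||u||_L² = sqrt(6).
∫_0^3 (u')² dx = 50*π^2/3, so ||u'||_L² = 5*sqrt(6)*π/3.
Ratio ||u||_L² / ||u'||_L² = 3/(5*π).
Sharp Poincaré constant on H^1_0(0, 3) is C_P = L/π = 3/π, achieved by sin(π/3·x).
This is the k = 5 harmonic; the ratio L/(kπ) is strictly less than C_P = L/π, consistent with the sharp inequality ||u||_L² ≤ C_P ||u'||_L².


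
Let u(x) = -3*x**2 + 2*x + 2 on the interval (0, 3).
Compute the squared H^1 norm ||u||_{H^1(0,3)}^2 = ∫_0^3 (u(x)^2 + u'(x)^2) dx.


||u||_{H^1}^2 = 1992/5

The H^1 norm (squared) on an interval (0, L) is
  ||u||_{H^1}^2 = ∫_0^L u(x)^2 dx + ∫_0^L u'(x)^2 dx.
Compute u'(x) = 2 - 6*x.
Then u(x)^2 = 9*x**4 - 12*x**3 - 8*x**2 + 8*x + 4 and u'(x)^2 = 36*x**2 - 24*x + 4.
Integrate each monomial from 0 to 3 using ∫_0^3 c·x^n dx = c·3^(n+1)/(n+1):
  ∫_0^3 u(x)^2 dx = ∫_0^3 (9*x^4 - 12*x^3 - 8*x^2 + 8*x + 4) dx. Term by term:
    ∫_0^3 9*x^4 dx = 2187/5;  ∫_0^3 -12*x^3 dx = -243;  ∫_0^3 -8*x^2 dx = -72;
    ∫_0^3 8*x dx = 36;  ∫_0^3 4 dx = 12.
  Sum: 2187/5 − 243 − 72 + 36 + 12 = 852/5.
  ∫_0^3 u'(x)^2 dx = ∫_0^3 (36*x^2 - 24*x + 4) dx. Term by term:
    ∫_0^3 36*x^2 dx = 324;  ∫_0^3 -24*x dx = -108;  ∫_0^3 4 dx = 12.
  Sum: 324 − 108 + 12 = 228.
Adding: ||u||_{H^1}^2 = 852/5 + 228 = 1992/5.


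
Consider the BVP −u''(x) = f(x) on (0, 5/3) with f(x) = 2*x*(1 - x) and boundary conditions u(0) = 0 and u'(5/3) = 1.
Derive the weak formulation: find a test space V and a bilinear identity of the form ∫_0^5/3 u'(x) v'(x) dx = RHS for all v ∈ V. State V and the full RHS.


V = {v ∈ H^1(0, 5/3) : v(0) = 0} (test functions vanish at x = 0 where u is specified); weak form: ∫_0^5/3 u'v' dx = ∫_0^5/3 (2*x*(1 - x)) v dx + v(5/3) for all v ∈ V.

Multiply both sides by a test function v and integrate from 0 to 5/3:
  ∫_0^5/3 −u''(x) v(x) dx = ∫_0^5/3 f(x) v(x) dx.
Integrate the LHS by parts once:
  ∫_0^5/3 −u'' v dx = −[u'(x) v(x)]_0^5/3 + ∫_0^5/3 u'(x) v'(x) dx.
Thus ∫_0^5/3 u'(x) v'(x) dx = ∫_0^5/3 f(x) v(x) dx + [u'(x) v(x)]_0^5/3.
Choose V so that boundary terms are either known or forced to vanish.
Mixed BC: u(0) = 0 (Dirichlet) and u'(5/3) = 1 (Neumann). Define V = {v ∈ H^1(0, 5/3) : v(0) = 0}. Then [u' v]_0^5/3 = u'(5/3)·v(5/3) − u'(0)·0 = v(5/3).
Weak formulation: find u (satisfying any essential BC) such that ∫_0^5/3 u'(x) v'(x) dx = ∫_0^5/3 f v dx + v(5/3) for all v ∈ V (Dirichlet at 0 absorbed into V; Neumann datum at x = 5/3 contributes the boundary term).
Substituting f(x) = 2*x*(1 - x), the right-hand side is ∫_0^5/3 (2*x*(1 - x)) v dx + v(5/3).


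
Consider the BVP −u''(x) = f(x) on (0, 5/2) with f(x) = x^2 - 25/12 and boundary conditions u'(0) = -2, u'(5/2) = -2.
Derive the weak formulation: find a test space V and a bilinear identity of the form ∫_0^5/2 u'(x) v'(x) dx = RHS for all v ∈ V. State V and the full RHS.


V = H^1(0, 5/2) (v unrestricted at boundary; u is determined up to an additive constant); weak form: ∫_0^5/2 u'v' dx = ∫_0^5/2 (x^2 - 25/12) v dx − 2·v(5/2) + 2·v(0) for all v ∈ V.

Multiply both sides by a test function v and integrate from 0 to 5/2:
  ∫_0^5/2 −u''(x) v(x) dx = ∫_0^5/2 f(x) v(x) dx.
Integrate the LHS by parts once:
  ∫_0^5/2 −u'' v dx = −[u'(x) v(x)]_0^5/2 + ∫_0^5/2 u'(x) v'(x) dx.
Thus ∫_0^5/2 u'(x) v'(x) dx = ∫_0^5/2 f(x) v(x) dx + [u'(x) v(x)]_0^5/2.
Choose V so that boundary terms are either known or forced to vanish.
u has inhomogeneous Neumann u'(0) = -2, u'(5/2) = -2. [u' v]_0^5/2 = (-2)·v(5/2) − (-2)·v(0) = − 2·v(5/2) + 2·v(0). Take V = H^1(0, 5/2); boundary term becomes part of RHS.
Weak formulation: find u (satisfying any essential BC) such that ∫_0^5/2 u'(x) v'(x) dx = ∫_0^5/2 f v dx − 2·v(5/2) + 2·v(0) for all v ∈ V (Neumann data are natural BCs: they enter the RHS as boundary terms).
Substituting f(x) = x^2 - 25/12, the right-hand side is ∫_0^5/2 (x^2 - 25/12) v dx − 2·v(5/2) + 2·v(0).
Compatibility check (pure Neumann): taking v ≡ 1 ∈ V gives 0 = ∫_0^5/2 f dx + (-2) − (-2), i.e. ∫_0^5/2 f dx must equal u'(0) − u'(5/2) = 0. Indeed ∫_0^5/2 (x^2 - 25/12) dx = 0, so the data are compatible. The solution is then unique only up to an additive constant (fix it e.g. by requiring ∫_0^5/2 u dx = 0).


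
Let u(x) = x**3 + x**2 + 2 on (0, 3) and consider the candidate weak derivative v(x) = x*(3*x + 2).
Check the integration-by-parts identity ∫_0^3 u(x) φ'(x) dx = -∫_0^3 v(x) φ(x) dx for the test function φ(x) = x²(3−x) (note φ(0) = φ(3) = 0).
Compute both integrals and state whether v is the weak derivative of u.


LHS = -486/5, RHS = -486/5. Yes, v = u' weakly.

u(x) = x**3 + x**2 + 2, classical derivative u'(x) = 3*x**2 + 2*x.
φ(x) = x²(3−x), so φ'(x) = 3*x*(2 - x).
Note φ(0) = φ(3) = 0, so the boundary term u·φ vanishes.
LHS = ∫_0^3 u(x) φ'(x) dx = ∫_0^3 (-3*x^5 + 3*x^4 + 6*x^3 - 6*x^2 + 12*x) dx. Term by term:
  ∫_0^3 -3*x^5 dx = -729/2;  ∫_0^3 3*x^4 dx = 729/5;  ∫_0^3 6*x^3 dx = 243/2;
  ∫_0^3 -6*x^2 dx = -54;  ∫_0^3 12*x dx = 54.
Sum: -729/2 + 729/5 + 243/2 − 54 + 54 = -486/5.
So LHS = -486/5.
∫_0^3 v(x) φ(x) dx = ∫_0^3 (-3*x^5 + 7*x^4 + 6*x^3) dx. Term by term:
  ∫_0^3 -3*x^5 dx = -729/2;  ∫_0^3 7*x^4 dx = 1701/5;  ∫_0^3 6*x^3 dx = 243/2.
Sum: -729/2 + 1701/5 + 243/2 = 486/5.
So RHS = -∫_0^3 v(x) φ(x) dx = -486/5.
LHS = RHS, so the identity holds for this test φ.
Moreover u is smooth here and v(x) = u'(x) = 3*x**2 + 2*x pointwise, so the identity holds for every test function. Hence v is the weak derivative of u.


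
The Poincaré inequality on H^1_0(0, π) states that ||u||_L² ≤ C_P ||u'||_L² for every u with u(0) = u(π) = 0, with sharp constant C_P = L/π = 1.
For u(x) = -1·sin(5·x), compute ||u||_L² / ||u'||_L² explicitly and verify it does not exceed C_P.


||u||_L² / ||u'||_L² = 1/5 < C_P = 1.

u(x) = -1·sin(5·x), so u'(x) = -5*cos(5*x).
Writing u(x) = A·sin(kπx/L) with A = -1 and k = 5, use ∫_0^L sin²(kπx/L) dx = L/2 and ∫_0^L cos²(kπx/L) dx = L/2.
u² = 1·sin²(5·x) and (u')² = 25·cos²(5·x), and each of sin², cos² integrates to L/2 = π/2 over (0, π).
∫_0^π u² dx = π/2, so ||u||_L² = sqrt(2)*sqrt(π)/2.
∫_0^π (u')² dx = 25*π/2, so ||u'||_L² = 5*sqrt(2)*sqrt(π)/2.
Ratio ||u||_L² / ||u'||_L² = 1/5.
Sharp Poincaré constant on H^1_0(0, π) is C_P = L/π = 1, achieved by sin(x).
This is the k = 5 harmonic; the ratio L/(kπ) is strictly less than C_P = L/π, consistent with the sharp inequality ||u||_L² ≤ C_P ||u'||_L².


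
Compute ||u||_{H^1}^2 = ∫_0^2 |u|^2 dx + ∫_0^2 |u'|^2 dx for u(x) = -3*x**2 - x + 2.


||u||_{H^1}^2 = 2614/15

The H^1 norm (squared) on an interval (0, L) is
  ||u||_{H^1}^2 = ∫_0^L u(x)^2 dx + ∫_0^L u'(x)^2 dx.
Compute u'(x) = -6*x - 1.
Then u(x)^2 = 9*x**4 + 6*x**3 - 11*x**2 - 4*x + 4 and u'(x)^2 = 36*x**2 + 12*x + 1.
Integrate each monomial from 0 to 2 using ∫_0^2 c·x^n dx = c·2^(n+1)/(n+1):
  ∫_0^2 u(x)^2 dx = ∫_0^2 (9*x^4 + 6*x^3 - 11*x^2 - 4*x + 4) dx. Term by term:
    ∫_0^2 9*x^4 dx = 288/5;  ∫_0^2 6*x^3 dx = 24;  ∫_0^2 -11*x^2 dx = -88/3;
    ∫_0^2 -4*x dx = -8;  ∫_0^2 4 dx = 8.
  Sum: 288/5 + 24 − 88/3 − 8 + 8 = 784/15.
  ∫_0^2 u'(x)^2 dx = ∫_0^2 (36*x^2 + 12*x + 1) dx. Term by term:
    ∫_0^2 36*x^2 dx = 96;  ∫_0^2 12*x dx = 24;  ∫_0^2 1 dx = 2.
  Sum: 96 + 24 + 2 = 122.
Adding: ||u||_{H^1}^2 = 784/15 + 122 = 2614/15.


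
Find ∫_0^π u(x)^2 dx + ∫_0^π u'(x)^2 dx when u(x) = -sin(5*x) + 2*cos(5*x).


||u||_{H^1(0,π)}^2 = 65*π

u'(x) = -10*sin(5*x) - 5*cos(5*x).
Expand u² and (u')² and integrate term by term on (0, π), using: for integers n ≥ 1, ∫_0^π sin²(nx) dx = ∫_0^π cos²(nx) dx = π/2; for n ≠ n', ∫_0^π sin(nx)sin(n'x) dx = ∫_0^π cos(nx)cos(n'x) dx = 0; and by product-to-sum, ∫_0^π sin(nx)cos(n'x) dx = ½∫_0^π [sin((n+n')x) + sin((n−n')x)] dx, which is 0 when n+n' is even and 2n/(n²−n'²) when n+n' is odd (it need not vanish on (0, π)).
  u² squared terms: (-1)²·∫sin(5x)² dx = 1·π/2 = π/2;  (2)²·∫cos(5x)² dx = 4·π/2 = 2*π.
  u² cross terms: 2·(-1)·(2)·∫sin(5x)·cos(5x) dx = -4·(0) = 0.
  So ∫_0^π u² dx = π/2 + 2*π + 0 = 5*π/2.
  (u')² squared terms: (-10)²·∫sin(5x)² dx = 100·π/2 = 50*π;  (-5)²·∫cos(5x)² dx = 25·π/2 = 25*π/2.
  (u')² cross terms: 2·(-10)·(-5)·∫sin(5x)·cos(5x) dx = 100·(0) = 0.
  So ∫_0^π (u')² dx = 50*π + 25*π/2 + 0 = 125*π/2.
||u||_{H^1}^2 = (5*π/2) + (125*π/2) = 65*π.


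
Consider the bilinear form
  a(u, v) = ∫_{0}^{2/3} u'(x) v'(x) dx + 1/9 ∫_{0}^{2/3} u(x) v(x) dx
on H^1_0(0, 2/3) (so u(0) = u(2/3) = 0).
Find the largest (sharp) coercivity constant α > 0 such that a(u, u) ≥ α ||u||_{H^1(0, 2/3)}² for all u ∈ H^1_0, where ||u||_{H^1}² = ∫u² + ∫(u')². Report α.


α = (4 + 81*π^2)/(9*(4 + 9*π^2))

Coercivity of a(·,·) on H^1_0(0, 2/3) means a(u, u) ≥ α ||u||_{H^1}² for every u ∈ H^1_0.
The interval has length L = 2/3, and Poincaré/coercivity depend only on L. Here a(u, u) = ∫(u')² + (1/9)·∫u².
Here 0 < c = 1/9 < 1. The condition a(u,u) ≥ α||u||_{H^1}² reads (1−α)∫(u')² ≥ (α−c)∫u². Any admissible α is ≤ 1 (rapidly oscillating u have ∫u²/∫(u')² → 0), and α = 1 would force 0 ≥ (1−c)∫u², impossible since c < 1; so 1−α > 0. By the sharp Poincaré inequality on H^1_0 of an interval of length L, ∫(u')² ≥ (π/L)²∫u² with equality for the first sine mode sin(π(x−x₀)/L) (x₀ the left endpoint), so the inequality holds for all u iff (1−α)(π/L)² ≥ α − c, i.e. α ≤ ((π/L)² + c)/((π/L)² + 1) = (1 + c(L/π)²)/(1 + (L/π)²). With (π/L)² = 9*π^2/4 and c = 1/9, the largest admissible constant is α = ((π/L)² + c)/((π/L)² + 1).
Simplifying, α = (4 + 81*π^2)/(9*(4 + 9*π^2)).


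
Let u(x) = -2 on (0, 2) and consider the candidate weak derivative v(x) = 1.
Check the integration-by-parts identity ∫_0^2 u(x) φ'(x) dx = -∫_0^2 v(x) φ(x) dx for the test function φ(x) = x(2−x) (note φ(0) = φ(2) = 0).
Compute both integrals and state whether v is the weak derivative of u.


LHS = 0, RHS = -4/3. No, v is not the weak derivative of u.

u(x) = -2, classical derivative u'(x) = 0.
φ(x) = x(2−x), so φ'(x) = 2 - 2*x.
Note φ(0) = φ(2) = 0, so the boundary term u·φ vanishes.
LHS = ∫_0^2 u(x) φ'(x) dx = ∫_0^2 (4*x - 4) dx. Term by term:
  ∫_0^2 4*x dx = 8;  ∫_0^2 -4 dx = -8.
Sum: 8 − 8 = 0.
So LHS = 0.
∫_0^2 v(x) φ(x) dx = ∫_0^2 (-x^2 + 2*x) dx. Term by term:
  ∫_0^2 -x^2 dx = -8/3;  ∫_0^2 2*x dx = 4.
Sum: -8/3 + 4 = 4/3.
So RHS = -∫_0^2 v(x) φ(x) dx = -4/3.
LHS − RHS = 4/3 ≠ 0, so the identity fails.
(For a valid weak derivative the identity must hold for EVERY test function, in particular this one. The failure shows v is NOT the weak derivative of u.)
Correct weak derivative would be u'(x) = 0.


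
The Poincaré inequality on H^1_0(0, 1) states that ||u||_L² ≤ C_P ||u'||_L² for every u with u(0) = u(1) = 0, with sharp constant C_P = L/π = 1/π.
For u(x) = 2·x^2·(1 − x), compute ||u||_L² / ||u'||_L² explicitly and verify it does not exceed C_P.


||u||_L² / ||u'||_L² = sqrt(14)/14 < C_P = 1/π.

u(x) = 2·x^2·(1 − x), so u'(x) = 2*x*(2 - 3*x).
u(x) = 2·x^2·(1 − x) vanishes at x = 0 and x = 1, so u ∈ H^1_0(0, 1). Differentiate via the product rule and integrate the resulting polynomials term by term.
  ∫_0^1 u² dx = ∫_0^1 (4*x^6 - 8*x^5 + 4*x^4) dx. Term by term:
    ∫_0^1 4*x^6 dx = 4/7;  ∫_0^1 -8*x^5 dx = -4/3;  ∫_0^1 4*x^4 dx = 4/5.
  Sum: 4/7 − 4/3 + 4/5 = 4/105.
  ∫_0^1 (u')² dx = ∫_0^1 (36*x^4 - 48*x^3 + 16*x^2) dx. Term by term:
    ∫_0^1 36*x^4 dx = 36/5;  ∫_0^1 -48*x^3 dx = -12;  ∫_0^1 16*x^2 dx = 16/3.
  Sum: 36/5 − 12 + 16/3 = 8/15.
∫_0^1 u² dx = 4/105, so ||u||_L² = 2*sqrt(105)/105.
∫_0^1 (u')² dx = 8/15, so ||u'||_L² = 2*sqrt(30)/15.
Ratio ||u||_L² / ||u'||_L² = sqrt(14)/14.
Sharp Poincaré constant on H^1_0(0, 1) is C_P = L/π = 1/π, achieved by sin(π·x).
A polynomial bump cannot attain the sharp Poincaré constant (only the first sine eigenfunction does), so the ratio is strictly less than C_P, consistent with ||u||_L² ≤ C_P ||u'||_L².


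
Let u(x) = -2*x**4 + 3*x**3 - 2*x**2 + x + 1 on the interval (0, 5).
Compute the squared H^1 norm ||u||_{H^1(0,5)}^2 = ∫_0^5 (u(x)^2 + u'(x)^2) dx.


||u||_{H^1}^2 = 53652905/63

The H^1 norm (squared) on an interval (0, L) is
  ||u||_{H^1}^2 = ∫_0^L u(x)^2 dx + ∫_0^L u'(x)^2 dx.
Compute u'(x) = -8*x**3 + 9*x**2 - 4*x + 1.
Then u(x)^2 = 4*x**8 - 12*x**7 + 17*x**6 - 16*x**5 + 6*x**4 + 2*x**3 - 3*x**2 + 2*x + 1 and u'(x)^2 = 64*x**6 - 144*x**5 + 145*x**4 - 88*x**3 + 34*x**2 - 8*x + 1.
Integrate each monomial from 0 to 5 using ∫_0^5 c·x^n dx = c·5^(n+1)/(n+1):
  ∫_0^5 u(x)^2 dx = ∫_0^5 (4*x^8 - 12*x^7 + 17*x^6 - 16*x^5 + 6*x^4 + 2*x^3 - 3*x^2 + 2*x + 1) dx. Term by term:
    ∫_0^5 4*x^8 dx = 7812500/9;  ∫_0^5 -12*x^7 dx = -1171875/2;  ∫_0^5 17*x^6 dx = 1328125/7;
    ∫_0^5 -16*x^5 dx = -125000/3;  ∫_0^5 6*x^4 dx = 3750;  ∫_0^5 2*x^3 dx = 625/2;
    ∫_0^5 -3*x^2 dx = -125;  ∫_0^5 2*x dx = 25;  ∫_0^5 1 dx = 5.
  Sum: 7812500/9 − 1171875/2 + 1328125/7 − 125000/3 + 3750 + 625/2 − 125 + 25 + 5 = 27351515/63.
  ∫_0^5 u'(x)^2 dx = ∫_0^5 (64*x^6 - 144*x^5 + 145*x^4 - 88*x^3 + 34*x^2 - 8*x + 1) dx. Term by term:
    ∫_0^5 64*x^6 dx = 5000000/7;  ∫_0^5 -144*x^5 dx = -375000;  ∫_0^5 145*x^4 dx = 90625;
    ∫_0^5 -88*x^3 dx = -13750;  ∫_0^5 34*x^2 dx = 4250/3;  ∫_0^5 -8*x dx = -100;
    ∫_0^5 1 dx = 5.
  Sum: 5000000/7 − 375000 + 90625 − 13750 + 4250/3 − 100 + 5 = 8767130/21.
Adding: ||u||_{H^1}^2 = 27351515/63 + 8767130/21 = 53652905/63.


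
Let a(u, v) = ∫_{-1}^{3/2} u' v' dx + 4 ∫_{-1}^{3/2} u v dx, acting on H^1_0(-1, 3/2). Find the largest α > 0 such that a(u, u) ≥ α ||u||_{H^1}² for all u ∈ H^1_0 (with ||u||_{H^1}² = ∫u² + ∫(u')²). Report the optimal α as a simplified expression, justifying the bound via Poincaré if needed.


α = 1

Coercivity of a(·,·) on H^1_0(-1, 3/2) means a(u, u) ≥ α ||u||_{H^1}² for every u ∈ H^1_0.
The interval has length L = 5/2, and Poincaré/coercivity depend only on L. Here a(u, u) = ∫(u')² + (4)·∫u².
Here c = 4 ≥ 1, so a(u,u) = ∫(u')² + c∫u² ≥ ∫(u')² + ∫u² = ||u||_{H^1}², i.e. α = 1 works. No larger α is possible: a(u,u) ≥ α||u||_{H^1}² means (1−α)∫(u')² ≥ (α−c)∫u², and for the modes u_n = sin(nπ(x−x₀)/L) (x₀ the left endpoint) one has ∫u_n²/∫(u_n')² = (L/(nπ))² → 0, so a(u_n,u_n)/||u_n||_{H^1}² → 1. Hence the optimal constant is α = 1.
Therefore α = 1.


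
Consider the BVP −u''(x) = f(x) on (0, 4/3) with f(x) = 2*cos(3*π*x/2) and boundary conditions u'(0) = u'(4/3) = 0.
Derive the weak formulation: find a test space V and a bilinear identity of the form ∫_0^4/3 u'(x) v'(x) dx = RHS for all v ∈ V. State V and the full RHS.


V = H^1(0, 4/3) (no boundary constraint on v; u is determined up to an additive constant); weak form: ∫_0^4/3 u'v' dx = ∫_0^4/3 (2*cos(3*π*x/2)) v dx for all v ∈ V.

Multiply both sides by a test function v and integrate from 0 to 4/3:
  ∫_0^4/3 −u''(x) v(x) dx = ∫_0^4/3 f(x) v(x) dx.
Integrate the LHS by parts once:
  ∫_0^4/3 −u'' v dx = −[u'(x) v(x)]_0^4/3 + ∫_0^4/3 u'(x) v'(x) dx.
Thus ∫_0^4/3 u'(x) v'(x) dx = ∫_0^4/3 f(x) v(x) dx + [u'(x) v(x)]_0^4/3.
Choose V so that boundary terms are either known or forced to vanish.
u has homogeneous Neumann: u'(0) = u'(4/3) = 0. So [u' v]_0^4/3 = 0·v(4/3) − 0·v(0) = 0 for any v; take V = H^1(0, 4/3).
Weak formulation: find u (satisfying any essential BC) such that ∫_0^4/3 u'(x) v'(x) dx = ∫_0^4/3 f v dx for all v ∈ V (homogeneous Neumann, so boundary terms vanish).
Substituting f(x) = 2*cos(3*π*x/2), the right-hand side is ∫_0^4/3 (2*cos(3*π*x/2)) v dx.
Compatibility check (pure Neumann): taking v ≡ 1 ∈ V gives 0 = ∫_0^4/3 f dx + (0) − (0), i.e. ∫_0^4/3 f dx must equal u'(0) − u'(4/3) = 0. Indeed ∫_0^4/3 (2*cos(3*π*x/2)) dx = 0, so the data are compatible. The solution is then unique only up to an additive constant (fix it e.g. by requiring ∫_0^4/3 u dx = 0).


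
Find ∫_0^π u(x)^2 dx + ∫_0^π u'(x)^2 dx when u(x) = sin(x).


||u||_{H^1(0,π)}^2 = π

u'(x) = cos(x).
Expand u² and (u')² and integrate term by term on (0, π), using: for integers n ≥ 1, ∫_0^π sin²(nx) dx = ∫_0^π cos²(nx) dx = π/2; for n ≠ n', ∫_0^π sin(nx)sin(n'x) dx = ∫_0^π cos(nx)cos(n'x) dx = 0; and by product-to-sum, ∫_0^π sin(nx)cos(n'x) dx = ½∫_0^π [sin((n+n')x) + sin((n−n')x)] dx, which is 0 when n+n' is even and 2n/(n²−n'²) when n+n' is odd (it need not vanish on (0, π)).
  u² squared terms: (1)²·∫sin(x)² dx = 1·π/2 = π/2.
  So ∫_0^π u² dx = π/2.
  (u')² squared terms: (1)²·∫cos(x)² dx = 1·π/2 = π/2.
  So ∫_0^π (u')² dx = π/2.
||u||_{H^1}^2 = (π/2) + (π/2) = π.


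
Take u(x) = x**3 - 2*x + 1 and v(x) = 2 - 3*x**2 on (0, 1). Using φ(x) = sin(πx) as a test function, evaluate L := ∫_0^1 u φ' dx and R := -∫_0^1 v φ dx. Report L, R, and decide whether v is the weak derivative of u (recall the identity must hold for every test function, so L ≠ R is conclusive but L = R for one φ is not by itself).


LHS = (π^2 + 12)/π^3, RHS = (-12 - π^2)/π^3. No, v is not the weak derivative of u.

u(x) = x**3 - 2*x + 1, classical derivative u'(x) = 3*x**2 - 2.
φ(x) = sin(πx), so φ'(x) = π*cos(π*x).
Note φ(0) = φ(1) = 0, so the boundary term u·φ vanishes.
LHS = ∫_0^1 u(x) φ'(x) dx = ∫_0^1 (π*x^3*cos(π*x) - 2*π*x*cos(π*x) + π*cos(π*x)) dx. Term by term:
  ∫_0^1 π*cos(π*x) dx = 0;  ∫_0^1 π*x^3*cos(π*x) dx = -3/π + 12/π^3;  ∫_0^1 -2*π*x*cos(π*x) dx = 4/π.
Sum: 0 + -3/π + 12/π^3 + 4/π = (π^2 + 12)/π^3.
So LHS = (π^2 + 12)/π^3.
∫_0^1 v(x) φ(x) dx = ∫_0^1 (-3*x^2*sin(π*x) + 2*sin(π*x)) dx. Term by term:
  ∫_0^1 2*sin(π*x) dx = 4/π;  ∫_0^1 -3*x^2*sin(π*x) dx = -3/π + 12/π^3.
Sum: 4/π + -3/π + 12/π^3 = (π^2 + 12)/π^3.
So RHS = -∫_0^1 v(x) φ(x) dx = (-12 - π^2)/π^3.
LHS − RHS = 2/π + 24/π^3 ≠ 0, so the identity fails.
(For a valid weak derivative the identity must hold for EVERY test function, in particular this one. The failure shows v is NOT the weak derivative of u.)
Correct weak derivative would be u'(x) = 3*x**2 - 2.


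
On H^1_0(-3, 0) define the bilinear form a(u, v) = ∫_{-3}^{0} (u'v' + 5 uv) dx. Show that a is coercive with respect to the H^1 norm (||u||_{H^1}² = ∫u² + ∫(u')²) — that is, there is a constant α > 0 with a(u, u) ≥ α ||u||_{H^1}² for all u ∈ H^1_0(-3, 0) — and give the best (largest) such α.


α = 1

Coercivity of a(·,·) on H^1_0(-3, 0) means a(u, u) ≥ α ||u||_{H^1}² for every u ∈ H^1_0.
The interval has length L = 3, and Poincaré/coercivity depend only on L. Here a(u, u) = ∫(u')² + (5)·∫u².
Here c = 5 ≥ 1, so a(u,u) = ∫(u')² + c∫u² ≥ ∫(u')² + ∫u² = ||u||_{H^1}², i.e. α = 1 works. No larger α is possible: a(u,u) ≥ α||u||_{H^1}² means (1−α)∫(u')² ≥ (α−c)∫u², and for the modes u_n = sin(nπ(x−x₀)/L) (x₀ the left endpoint) one has ∫u_n²/∫(u_n')² = (L/(nπ))² → 0, so a(u_n,u_n)/||u_n||_{H^1}² → 1. Hence the optimal constant is α = 1.
Therefore α = 1.


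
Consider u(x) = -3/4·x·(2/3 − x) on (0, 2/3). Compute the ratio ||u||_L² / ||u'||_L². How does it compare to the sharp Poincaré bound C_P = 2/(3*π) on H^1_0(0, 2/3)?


||u||_L² / ||u'||_L² = sqrt(10)/15 < C_P = 2/(3*π).

u(x) = -3/4·x·(2/3 − x), so u'(x) = 3*x/2 - 1/2.
u(x) = -3/4·x·(2/3 − x) vanishes at x = 0 and x = 2/3, so u ∈ H^1_0(0, 2/3). Differentiate via the product rule and integrate the resulting polynomials term by term.
  ∫_0^2/3 u² dx = ∫_0^2/3 (9*x^4/16 - 3*x^3/4 + x^2/4) dx. Term by term:
    ∫_0^2/3 9*x^4/16 dx = 2/135;  ∫_0^2/3 -3*x^3/4 dx = -1/27;  ∫_0^2/3 x^2/4 dx = 2/81.
  Sum: 2/135 − 1/27 + 2/81 = 1/405.
  ∫_0^2/3 (u')² dx = ∫_0^2/3 (9*x^2/4 - 3*x/2 + 1/4) dx. Term by term:
    ∫_0^2/3 9*x^2/4 dx = 2/9;  ∫_0^2/3 -3*x/2 dx = -1/3;  ∫_0^2/3 1/4 dx = 1/6.
  Sum: 2/9 − 1/3 + 1/6 = 1/18.
∫_0^2/3 u² dx = 1/405, so ||u||_L² = sqrt(5)/45.
∫_0^2/3 (u')² dx = 1/18, so ||u'||_L² = sqrt(2)/6.
Ratio ||u||_L² / ||u'||_L² = sqrt(10)/15.
Sharp Poincaré constant on H^1_0(0, 2/3) is C_P = L/π = 2/(3*π), achieved by sin(3*π/2·x).
A polynomial bump cannot attain the sharp Poincaré constant (only the first sine eigenfunction does), so the ratio is strictly less than C_P, consistent with ||u||_L² ≤ C_P ||u'||_L².


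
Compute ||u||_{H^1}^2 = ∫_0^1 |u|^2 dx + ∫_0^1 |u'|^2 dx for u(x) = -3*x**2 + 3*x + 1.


||u||_{H^1}^2 = 53/10

The H^1 norm (squared) on an interval (0, L) is
  ||u||_{H^1}^2 = ∫_0^L u(x)^2 dx + ∫_0^L u'(x)^2 dx.
Compute u'(x) = 3 - 6*x.
Then u(x)^2 = 9*x**4 - 18*x**3 + 3*x**2 + 6*x + 1 and u'(x)^2 = 36*x**2 - 36*x + 9.
Integrate each monomial from 0 to 1 using ∫_0^1 c·x^n dx = c·1^(n+1)/(n+1):
  ∫_0^1 u(x)^2 dx = ∫_0^1 (9*x^4 - 18*x^3 + 3*x^2 + 6*x + 1) dx. Term by term:
    ∫_0^1 9*x^4 dx = 9/5;  ∫_0^1 -18*x^3 dx = -9/2;  ∫_0^1 3*x^2 dx = 1;
    ∫_0^1 6*x dx = 3;  ∫_0^1 1 dx = 1.
  Sum: 9/5 − 9/2 + 1 + 3 + 1 = 23/10.
  ∫_0^1 u'(x)^2 dx = ∫_0^1 (36*x^2 - 36*x + 9) dx. Term by term:
    ∫_0^1 36*x^2 dx = 12;  ∫_0^1 -36*x dx = -18;  ∫_0^1 9 dx = 9.
  Sum: 12 − 18 + 9 = 3.
Adding: ||u||_{H^1}^2 = 23/10 + 3 = 53/10.


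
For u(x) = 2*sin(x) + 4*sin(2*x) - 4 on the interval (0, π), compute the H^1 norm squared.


||u||_{H^1(0,π)}^2 = -32 + 60*π

u'(x) = 2*cos(x) + 8*cos(2*x).
Expand u² and (u')² and integrate term by term on (0, π), using: for integers n ≥ 1, ∫_0^π sin²(nx) dx = ∫_0^π cos²(nx) dx = π/2; for n ≠ n', ∫_0^π sin(nx)sin(n'x) dx = ∫_0^π cos(nx)cos(n'x) dx = 0; and by product-to-sum, ∫_0^π sin(nx)cos(n'x) dx = ½∫_0^π [sin((n+n')x) + sin((n−n')x)] dx, which is 0 when n+n' is even and 2n/(n²−n'²) when n+n' is odd (it need not vanish on (0, π)). For the constant mode: ∫_0^π 1 dx = π, ∫_0^π cos(nx) dx = 0, ∫_0^π sin(nx) dx = (1−(−1)^n)/n.
  u² squared terms: (-4)²·∫1 dx = 16·π = 16*π;  (2)²·∫sin(x)² dx = 4·π/2 = 2*π;  (4)²·∫sin(2x)² dx = 16·π/2 = 8*π.
  u² cross terms: 2·(-4)·(2)·∫1·sin(x) dx = -16·(2) = -32;  2·(-4)·(4)·∫1·sin(2x) dx = -32·(0) = 0;  2·(2)·(4)·∫sin(x)·sin(2x) dx = 16·(0) = 0.
  So ∫_0^π u² dx = 16*π + 2*π + 8*π − 32 + 0 + 0 = -32 + 26*π.
  (u')² squared terms: (2)²·∫cos(x)² dx = 4·π/2 = 2*π;  (8)²·∫cos(2x)² dx = 64·π/2 = 32*π.
  (u')² cross terms: 2·(2)·(8)·∫cos(x)·cos(2x) dx = 32·(0) = 0.
  So ∫_0^π (u')² dx = 2*π + 32*π + 0 = 34*π.
||u||_{H^1}^2 = (-32 + 26*π) + (34*π) = -32 + 60*π.


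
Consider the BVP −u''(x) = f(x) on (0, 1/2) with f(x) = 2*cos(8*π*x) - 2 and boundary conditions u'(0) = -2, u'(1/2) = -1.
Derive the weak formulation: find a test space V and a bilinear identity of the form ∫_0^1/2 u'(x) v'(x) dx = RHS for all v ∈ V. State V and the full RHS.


V = H^1(0, 1/2) (v unrestricted at boundary; u is determined up to an additive constant); weak form: ∫_0^1/2 u'v' dx = ∫_0^1/2 (2*cos(8*π*x) - 2) v dx − v(1/2) + 2·v(0) for all v ∈ V.

Multiply both sides by a test function v and integrate from 0 to 1/2:
  ∫_0^1/2 −u''(x) v(x) dx = ∫_0^1/2 f(x) v(x) dx.
Integrate the LHS by parts once:
  ∫_0^1/2 −u'' v dx = −[u'(x) v(x)]_0^1/2 + ∫_0^1/2 u'(x) v'(x) dx.
Thus ∫_0^1/2 u'(x) v'(x) dx = ∫_0^1/2 f(x) v(x) dx + [u'(x) v(x)]_0^1/2.
Choose V so that boundary terms are either known or forced to vanish.
u has inhomogeneous Neumann u'(0) = -2, u'(1/2) = -1. [u' v]_0^1/2 = (-1)·v(1/2) − (-2)·v(0) = − v(1/2) + 2·v(0). Take V = H^1(0, 1/2); boundary term becomes part of RHS.
Weak formulation: find u (satisfying any essential BC) such that ∫_0^1/2 u'(x) v'(x) dx = ∫_0^1/2 f v dx − v(1/2) + 2·v(0) for all v ∈ V (Neumann data are natural BCs: they enter the RHS as boundary terms).
Substituting f(x) = 2*cos(8*π*x) - 2, the right-hand side is ∫_0^1/2 (2*cos(8*π*x) - 2) v dx − v(1/2) + 2·v(0).
Compatibility check (pure Neumann): taking v ≡ 1 ∈ V gives 0 = ∫_0^1/2 f dx + (-1) − (-2), i.e. ∫_0^1/2 f dx must equal u'(0) − u'(1/2) = -1. Indeed ∫_0^1/2 (2*cos(8*π*x) - 2) dx = -1, so the data are compatible. The solution is then unique only up to an additive constant (fix it e.g. by requiring ∫_0^1/2 u dx = 0).


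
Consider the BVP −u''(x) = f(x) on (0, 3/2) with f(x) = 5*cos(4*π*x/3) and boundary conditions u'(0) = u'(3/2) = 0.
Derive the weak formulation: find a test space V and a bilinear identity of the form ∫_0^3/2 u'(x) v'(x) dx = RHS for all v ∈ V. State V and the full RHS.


V = H^1(0, 3/2) (no boundary constraint on v; u is determined up to an additive constant); weak form: ∫_0^3/2 u'v' dx = ∫_0^3/2 (5*cos(4*π*x/3)) v dx for all v ∈ V.

Multiply both sides by a test function v and integrate from 0 to 3/2:
  ∫_0^3/2 −u''(x) v(x) dx = ∫_0^3/2 f(x) v(x) dx.
Integrate the LHS by parts once:
  ∫_0^3/2 −u'' v dx = −[u'(x) v(x)]_0^3/2 + ∫_0^3/2 u'(x) v'(x) dx.
Thus ∫_0^3/2 u'(x) v'(x) dx = ∫_0^3/2 f(x) v(x) dx + [u'(x) v(x)]_0^3/2.
Choose V so that boundary terms are either known or forced to vanish.
u has homogeneous Neumann: u'(0) = u'(3/2) = 0. So [u' v]_0^3/2 = 0·v(3/2) − 0·v(0) = 0 for any v; take V = H^1(0, 3/2).
Weak formulation: find u (satisfying any essential BC) such that ∫_0^3/2 u'(x) v'(x) dx = ∫_0^3/2 f v dx for all v ∈ V (homogeneous Neumann, so boundary terms vanish).
Substituting f(x) = 5*cos(4*π*x/3), the right-hand side is ∫_0^3/2 (5*cos(4*π*x/3)) v dx.
Compatibility check (pure Neumann): taking v ≡ 1 ∈ V gives 0 = ∫_0^3/2 f dx + (0) − (0), i.e. ∫_0^3/2 f dx must equal u'(0) − u'(3/2) = 0. Indeed ∫_0^3/2 (5*cos(4*π*x/3)) dx = 0, so the data are compatible. The solution is then unique only up to an additive constant (fix it e.g. by requiring ∫_0^3/2 u dx = 0).


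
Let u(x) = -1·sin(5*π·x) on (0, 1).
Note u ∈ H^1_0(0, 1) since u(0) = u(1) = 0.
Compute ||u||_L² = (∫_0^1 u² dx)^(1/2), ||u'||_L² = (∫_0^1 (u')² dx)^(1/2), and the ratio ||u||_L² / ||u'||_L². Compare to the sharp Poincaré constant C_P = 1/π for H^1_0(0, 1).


||u||_L² / ||u'||_L² = 1/(5*π) < C_P = 1/π.

u(x) = -1·sin(5*π·x), so u'(x) = -5*π*cos(5*π*x).
Writing u(x) = A·sin(kπx/L) with A = -1 and k = 5, use ∫_0^L sin²(kπx/L) dx = L/2 and ∫_0^L cos²(kπx/L) dx = L/2.
u² = 1·sin²(5*π·x) and (u')² = 25*π^2·cos²(5*π·x), and each of sin², cos² integrates to L/2 = 1/2 over (0, 1).
∫_0^1 u² dx = 1/2, so ||u||_L² = sqrt(2)/2.
∫_0^1 (u')² dx = 25*π^2/2, so ||u'||_L² = 5*sqrt(2)*π/2.
Ratio ||u||_L² / ||u'||_L² = 1/(5*π).
Sharp Poincaré constant on H^1_0(0, 1) is C_P = L/π = 1/π, achieved by sin(π·x).
This is the k = 5 harmonic; the ratio L/(kπ) is strictly less than C_P = L/π, consistent with the sharp inequality ||u||_L² ≤ C_P ||u'||_L².


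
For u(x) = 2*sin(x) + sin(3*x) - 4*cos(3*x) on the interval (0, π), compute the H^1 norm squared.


||u||_{H^1(0,π)}^2 = 89*π

u'(x) = 12*sin(3*x) + 2*cos(x) + 3*cos(3*x).
Expand u² and (u')² and integrate term by term on (0, π), using: for integers n ≥ 1, ∫_0^π sin²(nx) dx = ∫_0^π cos²(nx) dx = π/2; for n ≠ n', ∫_0^π sin(nx)sin(n'x) dx = ∫_0^π cos(nx)cos(n'x) dx = 0; and by product-to-sum, ∫_0^π sin(nx)cos(n'x) dx = ½∫_0^π [sin((n+n')x) + sin((n−n')x)] dx, which is 0 when n+n' is even and 2n/(n²−n'²) when n+n' is odd (it need not vanish on (0, π)).
  u² squared terms: (-4)²·∫cos(3x)² dx = 16·π/2 = 8*π;  (2)²·∫sin(x)² dx = 4·π/2 = 2*π;  (1)²·∫sin(3x)² dx = 1·π/2 = π/2.
  u² cross terms: 2·(-4)·(2)·∫cos(3x)·sin(x) dx = -16·(0) = 0;  2·(-4)·(1)·∫cos(3x)·sin(3x) dx = -8·(0) = 0;  2·(2)·(1)·∫sin(x)·sin(3x) dx = 4·(0) = 0.
  So ∫_0^π u² dx = 8*π + 2*π + π/2 + 0 + 0 + 0 = 21*π/2.
  (u')² squared terms: (2)²·∫cos(x)² dx = 4·π/2 = 2*π;  (3)²·∫cos(3x)² dx = 9·π/2 = 9*π/2;  (12)²·∫sin(3x)² dx = 144·π/2 = 72*π.
  (u')² cross terms: 2·(2)·(3)·∫cos(x)·cos(3x) dx = 12·(0) = 0;  2·(2)·(12)·∫cos(x)·sin(3x) dx = 48·(0) = 0;  2·(3)·(12)·∫cos(3x)·sin(3x) dx = 72·(0) = 0.
  So ∫_0^π (u')² dx = 2*π + 9*π/2 + 72*π + 0 + 0 + 0 = 157*π/2.
||u||_{H^1}^2 = (21*π/2) + (157*π/2) = 89*π.


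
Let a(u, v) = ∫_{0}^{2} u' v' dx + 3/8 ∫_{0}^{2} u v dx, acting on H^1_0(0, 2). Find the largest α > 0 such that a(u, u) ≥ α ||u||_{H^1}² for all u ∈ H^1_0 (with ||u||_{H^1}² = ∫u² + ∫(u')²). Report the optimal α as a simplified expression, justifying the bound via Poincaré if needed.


α = (3/2 + π^2)/(4 + π^2)

Coercivity of a(·,·) on H^1_0(0, 2) means a(u, u) ≥ α ||u||_{H^1}² for every u ∈ H^1_0.
The interval has length L = 2, and Poincaré/coercivity depend only on L. Here a(u, u) = ∫(u')² + (3/8)·∫u².
Here 0 < c = 3/8 < 1. The condition a(u,u) ≥ α||u||_{H^1}² reads (1−α)∫(u')² ≥ (α−c)∫u². Any admissible α is ≤ 1 (rapidly oscillating u have ∫u²/∫(u')² → 0), and α = 1 would force 0 ≥ (1−c)∫u², impossible since c < 1; so 1−α > 0. By the sharp Poincaré inequality on H^1_0 of an interval of length L, ∫(u')² ≥ (π/L)²∫u² with equality for the first sine mode sin(π(x−x₀)/L) (x₀ the left endpoint), so the inequality holds for all u iff (1−α)(π/L)² ≥ α − c, i.e. α ≤ ((π/L)² + c)/((π/L)² + 1) = (1 + c(L/π)²)/(1 + (L/π)²). With (π/L)² = π^2/4 and c = 3/8, the largest admissible constant is α = ((π/L)² + c)/((π/L)² + 1).
Simplifying, α = (3/2 + π^2)/(4 + π^2).


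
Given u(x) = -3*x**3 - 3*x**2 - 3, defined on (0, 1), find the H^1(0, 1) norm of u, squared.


||u||_{H^1}^2 = 1131/14

The H^1 norm (squared) on an interval (0, L) is
  ||u||_{H^1}^2 = ∫_0^L u(x)^2 dx + ∫_0^L u'(x)^2 dx.
Compute u'(x) = -9*x**2 - 6*x.
Then u(x)^2 = 9*x**6 + 18*x**5 + 9*x**4 + 18*x**3 + 18*x**2 + 9 and u'(x)^2 = 81*x**4 + 108*x**3 + 36*x**2.
Integrate each monomial from 0 to 1 using ∫_0^1 c·x^n dx = c·1^(n+1)/(n+1):
  ∫_0^1 u(x)^2 dx = ∫_0^1 (9*x^6 + 18*x^5 + 9*x^4 + 18*x^3 + 18*x^2 + 9) dx. Term by term:
    ∫_0^1 9*x^6 dx = 9/7;  ∫_0^1 18*x^5 dx = 3;  ∫_0^1 9*x^4 dx = 9/5;
    ∫_0^1 18*x^3 dx = 9/2;  ∫_0^1 18*x^2 dx = 6;  ∫_0^1 9 dx = 9.
  Sum: 9/7 + 3 + 9/5 + 9/2 + 6 + 9 = 1791/70.
  ∫_0^1 u'(x)^2 dx = ∫_0^1 (81*x^4 + 108*x^3 + 36*x^2) dx. Term by term:
    ∫_0^1 81*x^4 dx = 81/5;  ∫_0^1 108*x^3 dx = 27;  ∫_0^1 36*x^2 dx = 12.
  Sum: 81/5 + 27 + 12 = 276/5.
Adding: ||u||_{H^1}^2 = 1791/70 + 276/5 = 1131/14.


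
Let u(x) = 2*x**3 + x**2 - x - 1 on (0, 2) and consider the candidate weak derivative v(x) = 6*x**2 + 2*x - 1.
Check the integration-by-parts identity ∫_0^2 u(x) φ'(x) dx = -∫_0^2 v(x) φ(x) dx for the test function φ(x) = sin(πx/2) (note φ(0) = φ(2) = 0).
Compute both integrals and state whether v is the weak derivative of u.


LHS = -52/π + 192/π^3, RHS = -52/π + 192/π^3. Yes, v = u' weakly.

u(x) = 2*x**3 + x**2 - x - 1, classical derivative u'(x) = 6*x**2 + 2*x - 1.
φ(x) = sin(πx/2), so φ'(x) = π*cos(π*x/2)/2.
Note φ(0) = φ(2) = 0, so the boundary term u·φ vanishes.
LHS = ∫_0^2 u(x) φ'(x) dx = ∫_0^2 (π*x^3*cos(π*x/2) + π*x^2*cos(π*x/2)/2 - π*x*cos(π*x/2)/2 - π*cos(π*x/2)/2) dx. Term by term:
  ∫_0^2 -π*cos(π*x/2)/2 dx = 0;  ∫_0^2 π*x^3*cos(π*x/2) dx = -48/π + 192/π^3;  ∫_0^2 π*x^2*cos(π*x/2)/2 dx = -8/π;
  ∫_0^2 -π*x*cos(π*x/2)/2 dx = 4/π.
Sum: 0 + -48/π + 192/π^3 − 8/π + 4/π = -52/π + 192/π^3.
So LHS = -52/π + 192/π^3.
∫_0^2 v(x) φ(x) dx = ∫_0^2 (6*x^2*sin(π*x/2) + 2*x*sin(π*x/2) - sin(π*x/2)) dx. Term by term:
  ∫_0^2 -sin(π*x/2) dx = -4/π;  ∫_0^2 2*x*sin(π*x/2) dx = 8/π;  ∫_0^2 6*x^2*sin(π*x/2) dx = -192/π^3 + 48/π.
Sum: -4/π + 8/π + -192/π^3 + 48/π = -192/π^3 + 52/π.
So RHS = -∫_0^2 v(x) φ(x) dx = -52/π + 192/π^3.
LHS = RHS, so the identity holds for this test φ.
Moreover u is smooth here and v(x) = u'(x) = 6*x**2 + 2*x - 1 pointwise, so the identity holds for every test function. Hence v is the weak derivative of u.


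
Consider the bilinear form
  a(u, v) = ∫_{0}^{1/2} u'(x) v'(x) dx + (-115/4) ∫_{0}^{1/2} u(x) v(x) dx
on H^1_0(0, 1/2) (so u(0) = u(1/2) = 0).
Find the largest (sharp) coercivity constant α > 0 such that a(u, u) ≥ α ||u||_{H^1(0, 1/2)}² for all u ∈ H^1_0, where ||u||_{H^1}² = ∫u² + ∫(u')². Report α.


α = (-115 + 16*π^2)/(4*(1 + 4*π^2))

Coercivity of a(·,·) on H^1_0(0, 1/2) means a(u, u) ≥ α ||u||_{H^1}² for every u ∈ H^1_0.
The interval has length L = 1/2, and Poincaré/coercivity depend only on L. Here a(u, u) = ∫(u')² + (-115/4)·∫u².
Here c = -115/4 < 0 with |c| < (π/L)² = 4*π^2, so coercivity still holds. The condition a(u,u) ≥ α||u||_{H^1}² reads (1−α)∫(u')² ≥ (α−c)∫u². Any admissible α is ≤ 1 (rapidly oscillating u have ∫u²/∫(u')² → 0), and α = 1 would force 0 ≥ (1−c)∫u², impossible since c < 1; so 1−α > 0. By the sharp Poincaré inequality on H^1_0 of an interval of length L, ∫(u')² ≥ (π/L)²∫u² with equality for the first sine mode sin(π(x−x₀)/L) (x₀ the left endpoint), so the inequality holds for all u iff (1−α)(π/L)² ≥ α − c, i.e. α ≤ ((π/L)² + c)/((π/L)² + 1) = (1 + c(L/π)²)/(1 + (L/π)²). (Direct route, valid since c ≤ 0: Poincaré gives c∫u² ≥ c(L/π)²∫(u')², so a(u,u) ≥ (1 + c(L/π)²)∫(u')², while ||u||_{H^1}² ≤ (1 + (L/π)²)∫(u')²; dividing yields the same α.) With (π/L)² = 4*π^2 and c = -115/4, the largest admissible constant is α = ((π/L)² + c)/((π/L)² + 1).
Simplifying, α = (-115 + 16*π^2)/(4*(1 + 4*π^2)).


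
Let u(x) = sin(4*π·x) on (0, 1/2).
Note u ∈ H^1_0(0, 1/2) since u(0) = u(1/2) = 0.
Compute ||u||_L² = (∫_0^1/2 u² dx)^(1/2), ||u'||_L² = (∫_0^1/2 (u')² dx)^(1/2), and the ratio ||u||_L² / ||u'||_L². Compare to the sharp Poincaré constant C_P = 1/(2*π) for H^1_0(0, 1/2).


||u||_L² / ||u'||_L² = 1/(4*π) < C_P = 1/(2*π).

u(x) = sin(4*π·x), so u'(x) = 4*π*cos(4*π*x).
Writing u(x) = A·sin(kπx/L) with A = 1 and k = 2, use ∫_0^L sin²(kπx/L) dx = L/2 and ∫_0^L cos²(kπx/L) dx = L/2.
u² = 1·sin²(4*π·x) and (u')² = 16*π^2·cos²(4*π·x), and each of sin², cos² integrates to L/2 = 1/4 over (0, 1/2).
∫_0^1/2 u² dx = 1/4, so ||u||_L² = 1/2.
∫_0^1/2 (u')² dx = 4*π^2, so ||u'||_L² = 2*π.
Ratio ||u||_L² / ||u'||_L² = 1/(4*π).
Sharp Poincaré constant on H^1_0(0, 1/2) is C_P = L/π = 1/(2*π), achieved by sin(2*π·x).
This is the k = 2 harmonic; the ratio L/(kπ) is strictly less than C_P = L/π, consistent with the sharp inequality ||u||_L² ≤ C_P ||u'||_L².


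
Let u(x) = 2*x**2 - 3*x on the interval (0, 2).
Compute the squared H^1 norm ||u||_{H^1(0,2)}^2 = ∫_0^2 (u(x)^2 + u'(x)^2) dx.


||u||_{H^1}^2 = 214/15

The H^1 norm (squared) on an interval (0, L) is
  ||u||_{H^1}^2 = ∫_0^L u(x)^2 dx + ∫_0^L u'(x)^2 dx.
Compute u'(x) = 4*x - 3.
Then u(x)^2 = 4*x**4 - 12*x**3 + 9*x**2 and u'(x)^2 = 16*x**2 - 24*x + 9.
Integrate each monomial from 0 to 2 using ∫_0^2 c·x^n dx = c·2^(n+1)/(n+1):
  ∫_0^2 u(x)^2 dx = ∫_0^2 (4*x^4 - 12*x^3 + 9*x^2) dx. Term by term:
    ∫_0^2 4*x^4 dx = 128/5;  ∫_0^2 -12*x^3 dx = -48;  ∫_0^2 9*x^2 dx = 24.
  Sum: 128/5 − 48 + 24 = 8/5.
  ∫_0^2 u'(x)^2 dx = ∫_0^2 (16*x^2 - 24*x + 9) dx. Term by term:
    ∫_0^2 16*x^2 dx = 128/3;  ∫_0^2 -24*x dx = -48;  ∫_0^2 9 dx = 18.
  Sum: 128/3 − 48 + 18 = 38/3.
Adding: ||u||_{H^1}^2 = 8/5 + 38/3 = 214/15.


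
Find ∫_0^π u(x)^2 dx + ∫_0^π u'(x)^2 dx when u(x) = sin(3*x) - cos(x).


||u||_{H^1(0,π)}^2 = 6*π

u'(x) = sin(x) + 3*cos(3*x).
Expand u² and (u')² and integrate term by term on (0, π), using: for integers n ≥ 1, ∫_0^π sin²(nx) dx = ∫_0^π cos²(nx) dx = π/2; for n ≠ n', ∫_0^π sin(nx)sin(n'x) dx = ∫_0^π cos(nx)cos(n'x) dx = 0; and by product-to-sum, ∫_0^π sin(nx)cos(n'x) dx = ½∫_0^π [sin((n+n')x) + sin((n−n')x)] dx, which is 0 when n+n' is even and 2n/(n²−n'²) when n+n' is odd (it need not vanish on (0, π)).
  u² squared terms: (-1)²·∫cos(x)² dx = 1·π/2 = π/2;  (1)²·∫sin(3x)² dx = 1·π/2 = π/2.
  u² cross terms: 2·(-1)·(1)·∫cos(x)·sin(3x) dx = -2·(0) = 0.
  So ∫_0^π u² dx = π/2 + π/2 + 0 = π.
  (u')² squared terms: (3)²·∫cos(3x)² dx = 9·π/2 = 9*π/2;  (1)²·∫sin(x)² dx = 1·π/2 = π/2.
  (u')² cross terms: 2·(3)·(1)·∫cos(3x)·sin(x) dx = 6·(0) = 0.
  So ∫_0^π (u')² dx = 9*π/2 + π/2 + 0 = 5*π.
||u||_{H^1}^2 = (π) + (5*π) = 6*π.


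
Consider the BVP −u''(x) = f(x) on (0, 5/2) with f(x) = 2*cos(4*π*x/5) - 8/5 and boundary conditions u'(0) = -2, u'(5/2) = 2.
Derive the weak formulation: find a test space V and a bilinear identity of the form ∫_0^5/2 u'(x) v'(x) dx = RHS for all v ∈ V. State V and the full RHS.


V = H^1(0, 5/2) (v unrestricted at boundary; u is determined up to an additive constant); weak form: ∫_0^5/2 u'v' dx = ∫_0^5/2 (2*cos(4*π*x/5) - 8/5) v dx + 2·v(5/2) + 2·v(0) for all v ∈ V.

Multiply both sides by a test function v and integrate from 0 to 5/2:
  ∫_0^5/2 −u''(x) v(x) dx = ∫_0^5/2 f(x) v(x) dx.
Integrate the LHS by parts once:
  ∫_0^5/2 −u'' v dx = −[u'(x) v(x)]_0^5/2 + ∫_0^5/2 u'(x) v'(x) dx.
Thus ∫_0^5/2 u'(x) v'(x) dx = ∫_0^5/2 f(x) v(x) dx + [u'(x) v(x)]_0^5/2.
Choose V so that boundary terms are either known or forced to vanish.
u has inhomogeneous Neumann u'(0) = -2, u'(5/2) = 2. [u' v]_0^5/2 = (2)·v(5/2) − (-2)·v(0) = 2·v(5/2) + 2·v(0). Take V = H^1(0, 5/2); boundary term becomes part of RHS.
Weak formulation: find u (satisfying any essential BC) such that ∫_0^5/2 u'(x) v'(x) dx = ∫_0^5/2 f v dx + 2·v(5/2) + 2·v(0) for all v ∈ V (Neumann data are natural BCs: they enter the RHS as boundary terms).
Substituting f(x) = 2*cos(4*π*x/5) - 8/5, the right-hand side is ∫_0^5/2 (2*cos(4*π*x/5) - 8/5) v dx + 2·v(5/2) + 2·v(0).
Compatibility check (pure Neumann): taking v ≡ 1 ∈ V gives 0 = ∫_0^5/2 f dx + (2) − (-2), i.e. ∫_0^5/2 f dx must equal u'(0) − u'(5/2) = -4. Indeed ∫_0^5/2 (2*cos(4*π*x/5) - 8/5) dx = -4, so the data are compatible. The solution is then unique only up to an additive constant (fix it e.g. by requiring ∫_0^5/2 u dx = 0).
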